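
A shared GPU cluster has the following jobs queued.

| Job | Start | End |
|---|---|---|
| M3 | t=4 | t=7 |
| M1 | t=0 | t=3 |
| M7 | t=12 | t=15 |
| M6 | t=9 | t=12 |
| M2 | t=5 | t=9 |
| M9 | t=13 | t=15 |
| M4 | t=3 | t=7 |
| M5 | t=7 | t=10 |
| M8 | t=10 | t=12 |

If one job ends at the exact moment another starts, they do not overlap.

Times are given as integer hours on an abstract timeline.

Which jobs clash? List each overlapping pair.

M2 & M3, M2 & M4, M2 & M5, M3 & M4, M5 & M6, M6 & M8, M7 & M9

Two intervals overlap when each starts before the other ends.
Sorted by start: M1, M4, M3, M2, M5, M6, M8, M7, M9.
M4 starts exactly when M1 ends (back-to-back, no overlap); M1 is clear from here.
M3 starts before M4 ends → M4 and M3 overlap.
M2 starts before M4 ends → M4 and M2 overlap.
M5 starts exactly when M4 ends (back-to-back, no overlap); M4 is clear from here.
M2 starts before M3 ends → M3 and M2 overlap.
M5 starts exactly when M3 ends (back-to-back, no overlap); M3 is clear from here.
M5 starts before M2 ends → M2 and M5 overlap.
M6 starts exactly when M2 ends (back-to-back, no overlap); M2 is clear from here.
M6 starts before M5 ends → M5 and M6 overlap.
M8 starts exactly when M5 ends (back-to-back, no overlap); M5 is clear from here.
M8 starts before M6 ends → M6 and M8 overlap.
M7 starts exactly when M6 ends (back-to-back, no overlap); M6 is clear from here.
M7 starts exactly when M8 ends (back-to-back, no overlap); M8 is clear from here.
M9 starts before M7 ends → M7 and M9 overlap.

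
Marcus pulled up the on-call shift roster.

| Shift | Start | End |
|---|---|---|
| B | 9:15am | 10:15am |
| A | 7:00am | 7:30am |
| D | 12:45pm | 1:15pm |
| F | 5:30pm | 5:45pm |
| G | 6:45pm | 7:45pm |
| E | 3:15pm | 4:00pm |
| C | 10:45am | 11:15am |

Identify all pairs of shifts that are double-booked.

no overlapping pairs

Check each pair: they overlap iff neither finishes before the other starts.
Sorted by start: A, B, C, D, E, F, G.
B starts after A ends; A is clear from here.
C starts after B ends; B is clear from here.
D starts after C ends; C is clear from here.
E starts after D ends; D is clear from here.
F starts after E ends; E is clear from here.
G starts after F ends.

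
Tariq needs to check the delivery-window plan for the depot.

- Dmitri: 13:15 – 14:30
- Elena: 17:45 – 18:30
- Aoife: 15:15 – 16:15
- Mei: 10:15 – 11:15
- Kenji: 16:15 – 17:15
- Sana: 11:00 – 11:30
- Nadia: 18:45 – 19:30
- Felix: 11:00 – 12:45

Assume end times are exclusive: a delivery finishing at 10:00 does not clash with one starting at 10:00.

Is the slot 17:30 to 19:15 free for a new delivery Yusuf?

No — it overlaps Elena, Nadia

Mei: ends 11:15 at or before Yusuf starts 17:30 → clear.
Sana: ends 11:30 at or before Yusuf starts 17:30 → clear.
Felix: ends 12:45 at or before Yusuf starts 17:30 → clear.
Dmitri: ends 14:30 at or before Yusuf starts 17:30 → clear.
Aoife: ends 16:15 at or before Yusuf starts 17:30 → clear.
Kenji: ends 17:15 at or before Yusuf starts 17:30 → clear.
Elena: starts 17:45 before Yusuf ends 19:15, and ends 18:30 after Yusuf starts 17:30 → overlap.
Nadia: starts 18:45 before Yusuf ends 19:15, and ends 19:30 after Yusuf starts 17:30 → overlap.
Yusuf overlaps Elena, Nadia.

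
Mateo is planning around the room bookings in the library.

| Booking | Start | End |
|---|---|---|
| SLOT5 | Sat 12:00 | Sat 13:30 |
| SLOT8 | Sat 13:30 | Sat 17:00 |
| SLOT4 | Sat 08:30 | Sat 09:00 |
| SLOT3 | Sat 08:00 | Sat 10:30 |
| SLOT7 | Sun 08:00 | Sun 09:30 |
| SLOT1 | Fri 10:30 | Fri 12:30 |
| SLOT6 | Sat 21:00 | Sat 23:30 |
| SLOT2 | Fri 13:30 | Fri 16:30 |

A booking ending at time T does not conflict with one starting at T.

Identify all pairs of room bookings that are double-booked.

SLOT3 & SLOT4

Check each pair: they overlap iff neither finishes before the other starts.
Sorted by start: SLOT1, SLOT2, SLOT3, SLOT4, SLOT5, SLOT8, SLOT6, SLOT7.
SLOT2 starts after SLOT1 ends — done with SLOT1.
SLOT3 starts after SLOT2 ends — done with SLOT2.
SLOT4 starts before SLOT3 ends → SLOT3 and SLOT4 overlap.
SLOT5 starts after SLOT3 ends — done with SLOT3.
SLOT5 starts after SLOT4 ends — done with SLOT4.
SLOT8 starts exactly when SLOT5 ends (back-to-back, no overlap) — done with SLOT5.
SLOT6 starts after SLOT8 ends — done with SLOT8.
SLOT7 starts after SLOT6 ends.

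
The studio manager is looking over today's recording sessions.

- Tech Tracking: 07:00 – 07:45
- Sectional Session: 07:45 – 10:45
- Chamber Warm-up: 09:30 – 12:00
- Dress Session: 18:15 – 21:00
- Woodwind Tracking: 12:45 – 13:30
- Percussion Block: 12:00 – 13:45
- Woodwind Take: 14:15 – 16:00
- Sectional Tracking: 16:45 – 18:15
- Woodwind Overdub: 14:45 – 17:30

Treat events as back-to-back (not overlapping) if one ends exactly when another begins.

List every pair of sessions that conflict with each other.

Check each pair: they overlap iff neither finishes before the other starts.
Sorted by start: Tech Tracking, Sectional Session, Chamber Warm-up, Percussion Block, Woodwind Tracking, Woodwind Take, Woodwind Overdub, Sectional Tracking, Dress Session.
Sectional Session starts exactly when Tech Tracking ends (back-to-back, no overlap), so Tech Tracking has no further overlaps.
Chamber Warm-up starts before Sectional Session ends → Sectional Session and Chamber Warm-up overlap.
Percussion Block starts after Sectional Session ends, so Sectional Session has no further overlaps.
Percussion Block starts exactly when Chamber Warm-up ends (back-to-back, no overlap), so Chamber Warm-up has no further overlaps.
Woodwind Tracking starts before Percussion Block ends → Percussion Block and Woodwind Tracking overlap.
Woodwind Take starts after Percussion Block ends, so Percussion Block has no further overlaps.
Woodwind Take starts after Woodwind Tracking ends, so Woodwind Tracking has no further overlaps.
Woodwind Overdub starts before Woodwind Take ends → Woodwind Take and Woodwind Overdub overlap.
Sectional Tracking starts after Woodwind Take ends, so Woodwind Take has no further overlaps.
Sectional Tracking starts before Woodwind Overdub ends → Woodwind Overdub and Sectional Tracking overlap.
Dress Session starts after Woodwind Overdub ends.
Dress Session starts exactly when Sectional Tracking ends (back-to-back, no overlap).

Chamber Warm-up & Sectional Session, Percussion Block & Woodwind Tracking, Sectional Tracking & Woodwind Overdub, Woodwind Overdub & Woodwind Take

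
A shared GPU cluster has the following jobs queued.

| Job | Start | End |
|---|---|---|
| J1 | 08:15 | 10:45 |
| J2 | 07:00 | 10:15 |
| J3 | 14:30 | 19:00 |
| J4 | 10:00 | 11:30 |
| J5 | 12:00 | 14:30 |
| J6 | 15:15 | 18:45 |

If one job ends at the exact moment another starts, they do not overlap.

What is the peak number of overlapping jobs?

3

Walk through starts and ends in time order (an end at T is processed before a start at T):
07:00 start J2 → 1
08:15 start J1 → 2
10:00 start J4 → 3
10:15 end J2 → 2
10:45 end J1 → 1
11:30 end J4 → 0
12:00 start J5 → 1
14:30 end J5 → 0
14:30 start J3 → 1
15:15 start J6 → 2
18:45 end J6 → 1
19:00 end J3 → 0
Peak is 3, at 10:00 (J1, J2, J4).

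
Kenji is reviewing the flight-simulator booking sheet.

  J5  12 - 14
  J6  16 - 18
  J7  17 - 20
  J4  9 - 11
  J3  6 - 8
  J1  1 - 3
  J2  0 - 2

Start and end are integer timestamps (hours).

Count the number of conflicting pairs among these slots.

Sorted by start: J2, J1, J3, J4, J5, J6, J7.
J1 starts before J2 ends → J2 and J1 overlap.
J3 starts after J2 ends; J2 is clear from here.
J3 starts after J1 ends; J1 is clear from here.
J4 starts after J3 ends; J3 is clear from here.
J5 starts after J4 ends; J4 is clear from here.
J6 starts after J5 ends; J5 is clear from here.
J7 starts before J6 ends → J6 and J7 overlap.
Overlapping pairs: J1 & J2, J6 & J7 — 2 in total.

2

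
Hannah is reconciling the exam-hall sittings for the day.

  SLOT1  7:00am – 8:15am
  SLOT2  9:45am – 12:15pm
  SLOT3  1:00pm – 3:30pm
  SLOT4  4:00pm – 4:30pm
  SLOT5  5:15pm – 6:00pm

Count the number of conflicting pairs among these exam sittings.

0

Check each pair: they overlap iff neither finishes before the other starts.
Sorted by start: SLOT1, SLOT2, SLOT3, SLOT4, SLOT5.
SLOT2 starts after SLOT1 ends — done with SLOT1.
SLOT3 starts after SLOT2 ends — done with SLOT2.
SLOT4 starts after SLOT3 ends — done with SLOT3.
SLOT5 starts after SLOT4 ends.
No pair overlaps.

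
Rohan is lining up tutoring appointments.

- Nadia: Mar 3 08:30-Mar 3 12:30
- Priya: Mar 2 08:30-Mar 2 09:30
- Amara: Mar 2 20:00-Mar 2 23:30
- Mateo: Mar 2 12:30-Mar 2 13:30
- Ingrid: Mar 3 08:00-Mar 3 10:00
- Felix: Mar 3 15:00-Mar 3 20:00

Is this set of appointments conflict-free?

No

Two intervals overlap when each starts before the other ends.
Sorted by start: Priya, Mateo, Amara, Ingrid, Nadia, Felix.
Mateo starts after Priya ends; Priya is clear from here.
Amara starts after Mateo ends; Mateo is clear from here.
Ingrid starts after Amara ends; Amara is clear from here.
Nadia starts before Ingrid ends → Ingrid and Nadia overlap.
That's a conflict, so the schedule is not conflict-free.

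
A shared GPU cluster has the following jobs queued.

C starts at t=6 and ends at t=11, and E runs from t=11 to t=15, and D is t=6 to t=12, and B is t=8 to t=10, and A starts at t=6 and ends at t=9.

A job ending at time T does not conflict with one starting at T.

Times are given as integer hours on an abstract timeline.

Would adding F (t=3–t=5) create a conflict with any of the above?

A: starts t=6 at or after F ends t=5 → clear.
C: starts t=6 at or after F ends t=5 → clear.
D: starts t=6 at or after F ends t=5 → clear.
B: starts t=8 at or after F ends t=5 → clear.
E: starts t=11 at or after F ends t=5 → clear.

No — it doesn't clash with anything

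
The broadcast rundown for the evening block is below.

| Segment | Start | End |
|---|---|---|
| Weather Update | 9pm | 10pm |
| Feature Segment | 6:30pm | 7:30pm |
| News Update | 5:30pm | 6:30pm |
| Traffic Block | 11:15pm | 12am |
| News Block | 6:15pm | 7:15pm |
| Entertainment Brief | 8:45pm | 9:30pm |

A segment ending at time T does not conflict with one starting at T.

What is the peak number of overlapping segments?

Sweep the timeline, counting +1 at each start and −1 at each end (ends before starts at a tie):
5:30pm start News Update → 1
6:15pm start News Block → 2
6:30pm end News Update → 1
6:30pm start Feature Segment → 2
7:15pm end News Block → 1
7:30pm end Feature Segment → 0
8:45pm start Entertainment Brief → 1
9pm start Weather Update → 2
9:30pm end Entertainment Brief → 1
10pm end Weather Update → 0
11:15pm start Traffic Block → 1
12am end Traffic Block → 0
Peak is 2, at 6:15pm (News Block, News Update).

2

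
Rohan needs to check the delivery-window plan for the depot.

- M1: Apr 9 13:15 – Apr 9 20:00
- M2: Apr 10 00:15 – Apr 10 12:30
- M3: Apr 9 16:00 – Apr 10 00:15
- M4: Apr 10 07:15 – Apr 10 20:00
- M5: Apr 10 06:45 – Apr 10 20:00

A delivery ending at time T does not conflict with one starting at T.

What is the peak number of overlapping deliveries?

3

Sweep the timeline, counting +1 at each start and −1 at each end (ends before starts at a tie):
Apr 9 13:15 start M1 → 1
Apr 9 16:00 start M3 → 2
Apr 9 20:00 end M1 → 1
Apr 10 00:15 end M3 → 0
Apr 10 00:15 start M2 → 1
Apr 10 06:45 start M5 → 2
Apr 10 07:15 start M4 → 3
Apr 10 12:30 end M2 → 2
Apr 10 20:00 end M4 → 1
Apr 10 20:00 end M5 → 0
Peak is 3, at Apr 10 07:15 (M2, M4, M5).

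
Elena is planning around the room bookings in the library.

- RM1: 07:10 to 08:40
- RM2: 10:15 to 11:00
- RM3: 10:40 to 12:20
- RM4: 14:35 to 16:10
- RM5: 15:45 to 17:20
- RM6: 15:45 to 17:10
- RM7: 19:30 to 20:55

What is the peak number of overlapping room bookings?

Sweep the timeline, counting +1 at each start and −1 at each end (ends before starts at a tie):
07:10 start RM1 → 1
08:40 end RM1 → 0
10:15 start RM2 → 1
10:40 start RM3 → 2
11:00 end RM2 → 1
12:20 end RM3 → 0
14:35 start RM4 → 1
15:45 start RM5 → 2
15:45 start RM6 → 3
16:10 end RM4 → 2
17:10 end RM6 → 1
17:20 end RM5 → 0
19:30 start RM7 → 1
20:55 end RM7 → 0
Peak is 3, at 15:45 (RM4, RM5, RM6).

3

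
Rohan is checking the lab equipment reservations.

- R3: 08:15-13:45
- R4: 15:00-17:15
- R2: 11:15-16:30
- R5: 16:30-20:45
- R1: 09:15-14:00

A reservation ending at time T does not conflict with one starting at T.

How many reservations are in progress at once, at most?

3

Sort all start/end points and keep a running count:
08:15 start R3 → 1
09:15 start R1 → 2
11:15 start R2 → 3
13:45 end R3 → 2
14:00 end R1 → 1
15:00 start R4 → 2
16:30 end R2 → 1
16:30 start R5 → 2
17:15 end R4 → 1
20:45 end R5 → 0
Peak is 3, at 11:15 (R1, R2, R3).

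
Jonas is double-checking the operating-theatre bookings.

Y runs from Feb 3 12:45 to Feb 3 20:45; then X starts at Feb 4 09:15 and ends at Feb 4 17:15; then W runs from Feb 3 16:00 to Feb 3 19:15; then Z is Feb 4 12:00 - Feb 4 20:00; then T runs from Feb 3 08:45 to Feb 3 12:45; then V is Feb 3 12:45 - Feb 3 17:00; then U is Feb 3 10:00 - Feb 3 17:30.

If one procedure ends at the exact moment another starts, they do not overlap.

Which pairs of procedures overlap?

Two intervals overlap when each starts before the other ends.
Sorted by start: T, U, V, Y, W, X, Z.
U starts before T ends → T and U overlap.
V starts exactly when T ends (back-to-back, no overlap) — done with T.
V starts before U ends → U and V overlap.
Y starts before U ends → U and Y overlap.
W starts before U ends → U and W overlap.
X starts after U ends — done with U.
Y starts before V ends → V and Y overlap.
W starts before V ends → V and W overlap.
X starts after V ends — done with V.
W starts before Y ends → Y and W overlap.
X starts after Y ends — done with Y.
X starts after W ends — done with W.
Z starts before X ends → X and Z overlap.

T & U, U & V, U & W, U & Y, V & W, V & Y, W & Y, X & Z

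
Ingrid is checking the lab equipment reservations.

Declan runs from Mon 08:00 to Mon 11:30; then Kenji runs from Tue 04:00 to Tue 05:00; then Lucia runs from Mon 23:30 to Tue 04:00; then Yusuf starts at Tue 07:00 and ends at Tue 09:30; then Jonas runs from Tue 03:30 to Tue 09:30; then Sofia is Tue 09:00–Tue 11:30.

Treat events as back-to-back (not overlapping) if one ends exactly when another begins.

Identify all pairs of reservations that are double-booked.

Jonas & Kenji, Jonas & Lucia, Jonas & Sofia, Jonas & Yusuf, Sofia & Yusuf

Sorted by start: Declan, Lucia, Jonas, Kenji, Yusuf, Sofia.
Lucia starts after Declan ends, so Declan has no further overlaps.
Jonas starts before Lucia ends → Lucia and Jonas overlap.
Kenji starts exactly when Lucia ends (back-to-back, no overlap), so Lucia has no further overlaps.
Kenji starts before Jonas ends → Jonas and Kenji overlap.
Yusuf starts before Jonas ends → Jonas and Yusuf overlap.
Sofia starts before Jonas ends → Jonas and Sofia overlap.
Yusuf starts after Kenji ends, so Kenji has no further overlaps.
Sofia starts before Yusuf ends → Yusuf and Sofia overlap.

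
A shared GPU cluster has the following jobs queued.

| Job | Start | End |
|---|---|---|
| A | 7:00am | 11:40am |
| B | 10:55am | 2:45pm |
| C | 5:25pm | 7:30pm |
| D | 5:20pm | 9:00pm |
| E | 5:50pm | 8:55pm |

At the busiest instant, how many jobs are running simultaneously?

3

Sweep the timeline, counting +1 at each start and −1 at each end (ends before starts at a tie):
7:00am start A → 1
10:55am start B → 2
11:40am end A → 1
2:45pm end B → 0
5:20pm start D → 1
5:25pm start C → 2
5:50pm start E → 3
7:30pm end C → 2
8:55pm end E → 1
9:00pm end D → 0
Peak is 3, at 5:50pm (C, D, E).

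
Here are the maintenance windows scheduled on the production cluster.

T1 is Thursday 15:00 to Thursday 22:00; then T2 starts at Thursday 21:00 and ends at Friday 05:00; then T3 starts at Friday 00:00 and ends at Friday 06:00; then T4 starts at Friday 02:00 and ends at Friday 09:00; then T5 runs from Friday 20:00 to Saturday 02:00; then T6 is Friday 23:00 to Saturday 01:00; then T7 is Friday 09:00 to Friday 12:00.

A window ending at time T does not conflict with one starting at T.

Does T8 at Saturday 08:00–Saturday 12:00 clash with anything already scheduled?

T1: ends Thursday 22:00 at or before T8 starts Saturday 08:00 → clear.
T2: ends Friday 05:00 at or before T8 starts Saturday 08:00 → clear.
T3: ends Friday 06:00 at or before T8 starts Saturday 08:00 → clear.
T4: ends Friday 09:00 at or before T8 starts Saturday 08:00 → clear.
T7: ends Friday 12:00 at or before T8 starts Saturday 08:00 → clear.
T5: ends Saturday 02:00 at or before T8 starts Saturday 08:00 → clear.
T6: ends Saturday 01:00 at or before T8 starts Saturday 08:00 → clear.

No — it doesn't clash with anything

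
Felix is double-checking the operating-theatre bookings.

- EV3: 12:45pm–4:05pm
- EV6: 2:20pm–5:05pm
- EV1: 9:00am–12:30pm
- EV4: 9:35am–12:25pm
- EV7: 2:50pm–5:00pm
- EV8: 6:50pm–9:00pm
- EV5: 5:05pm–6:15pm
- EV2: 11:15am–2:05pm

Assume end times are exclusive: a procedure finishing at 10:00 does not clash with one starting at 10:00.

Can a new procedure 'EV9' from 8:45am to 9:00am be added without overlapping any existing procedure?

Yes — the slot is free

EV1: starts 9:00am at or after EV9 ends 9:00am → clear.
EV4: starts 9:35am at or after EV9 ends 9:00am → clear.
EV2: starts 11:15am at or after EV9 ends 9:00am → clear.
EV3: starts 12:45pm at or after EV9 ends 9:00am → clear.
EV6: starts 2:20pm at or after EV9 ends 9:00am → clear.
EV7: starts 2:50pm at or after EV9 ends 9:00am → clear.
EV5: starts 5:05pm at or after EV9 ends 9:00am → clear.
EV8: starts 6:50pm at or after EV9 ends 9:00am → clear.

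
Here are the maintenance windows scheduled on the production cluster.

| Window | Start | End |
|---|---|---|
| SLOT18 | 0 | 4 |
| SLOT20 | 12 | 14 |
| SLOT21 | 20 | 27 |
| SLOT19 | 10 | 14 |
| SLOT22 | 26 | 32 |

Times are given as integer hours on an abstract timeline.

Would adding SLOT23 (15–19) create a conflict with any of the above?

No — it doesn't clash with anything

SLOT18: ends 4 at or before SLOT23 starts 15 → clear.
SLOT19: ends 14 at or before SLOT23 starts 15 → clear.
SLOT20: ends 14 at or before SLOT23 starts 15 → clear.
SLOT21: starts 20 at or after SLOT23 ends 19 → clear.
SLOT22: starts 26 at or after SLOT23 ends 19 → clear.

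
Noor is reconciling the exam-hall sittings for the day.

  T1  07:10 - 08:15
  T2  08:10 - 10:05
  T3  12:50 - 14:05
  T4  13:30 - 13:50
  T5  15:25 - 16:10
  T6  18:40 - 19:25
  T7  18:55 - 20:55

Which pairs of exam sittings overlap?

Sorted by start: T1, T2, T3, T4, T5, T6, T7.
T2 starts before T1 ends → T1 and T2 overlap.
T3 starts after T1 ends; T1 is clear from here.
T3 starts after T2 ends; T2 is clear from here.
T4 starts before T3 ends → T3 and T4 overlap.
T5 starts after T3 ends; T3 is clear from here.
T5 starts after T4 ends; T4 is clear from here.
T6 starts after T5 ends; T5 is clear from here.
T7 starts before T6 ends → T6 and T7 overlap.

T1 & T2, T3 & T4, T6 & T7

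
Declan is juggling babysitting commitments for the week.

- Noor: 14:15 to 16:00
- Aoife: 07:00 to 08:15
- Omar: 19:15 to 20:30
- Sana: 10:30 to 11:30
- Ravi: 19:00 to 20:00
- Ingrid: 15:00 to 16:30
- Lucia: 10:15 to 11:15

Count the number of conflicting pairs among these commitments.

Two intervals overlap when each starts before the other ends.
Sorted by start: Aoife, Lucia, Sana, Noor, Ingrid, Ravi, Omar.
Lucia starts after Aoife ends — done with Aoife.
Sana starts before Lucia ends → Lucia and Sana overlap.
Noor starts after Lucia ends — done with Lucia.
Noor starts after Sana ends — done with Sana.
Ingrid starts before Noor ends → Noor and Ingrid overlap.
Ravi starts after Noor ends — done with Noor.
Ravi starts after Ingrid ends — done with Ingrid.
Omar starts before Ravi ends → Ravi and Omar overlap.
Overlapping pairs: Ingrid & Noor, Lucia & Sana, Omar & Ravi — 3 in total.

3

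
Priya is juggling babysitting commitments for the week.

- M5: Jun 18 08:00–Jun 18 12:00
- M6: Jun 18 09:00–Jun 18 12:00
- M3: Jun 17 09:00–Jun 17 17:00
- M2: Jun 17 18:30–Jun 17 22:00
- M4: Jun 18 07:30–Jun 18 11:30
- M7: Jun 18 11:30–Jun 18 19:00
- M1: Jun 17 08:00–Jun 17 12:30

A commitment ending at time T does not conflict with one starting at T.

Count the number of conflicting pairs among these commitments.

Sorted by start: M1, M3, M2, M4, M5, M6, M7.
M3 starts before M1 ends → M1 and M3 overlap.
M2 starts after M1 ends — done with M1.
M2 starts after M3 ends — done with M3.
M4 starts after M2 ends — done with M2.
M5 starts before M4 ends → M4 and M5 overlap.
M6 starts before M4 ends → M4 and M6 overlap.
M7 starts exactly when M4 ends (back-to-back, no overlap).
M6 starts before M5 ends → M5 and M6 overlap.
M7 starts before M5 ends → M5 and M7 overlap.
M7 starts before M6 ends → M6 and M7 overlap.
Overlapping pairs: M1 & M3, M4 & M5, M4 & M6, M5 & M6, M5 & M7, M6 & M7 — 6 in total.

6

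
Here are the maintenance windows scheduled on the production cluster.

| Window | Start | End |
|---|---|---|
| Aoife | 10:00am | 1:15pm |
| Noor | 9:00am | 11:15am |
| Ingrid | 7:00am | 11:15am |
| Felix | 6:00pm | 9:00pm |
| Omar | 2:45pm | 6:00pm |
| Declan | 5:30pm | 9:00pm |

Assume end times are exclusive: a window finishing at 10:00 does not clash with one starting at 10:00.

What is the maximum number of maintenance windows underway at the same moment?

Sweep the timeline, counting +1 at each start and −1 at each end (ends before starts at a tie):
7:00am start Ingrid → 1
9:00am start Noor → 2
10:00am start Aoife → 3
11:15am end Ingrid → 2
11:15am end Noor → 1
1:15pm end Aoife → 0
2:45pm start Omar → 1
5:30pm start Declan → 2
6:00pm end Omar → 1
6:00pm start Felix → 2
9:00pm end Declan → 1
9:00pm end Felix → 0
Peak is 3, at 10:00am (Aoife, Ingrid, Noor).

3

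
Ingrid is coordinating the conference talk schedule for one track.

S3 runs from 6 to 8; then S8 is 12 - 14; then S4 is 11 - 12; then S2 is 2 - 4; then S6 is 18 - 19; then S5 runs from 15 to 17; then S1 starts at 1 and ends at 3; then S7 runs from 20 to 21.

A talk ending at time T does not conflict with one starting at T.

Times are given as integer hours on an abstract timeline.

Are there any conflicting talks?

Yes

Sorted by start: S1, S2, S3, S4, S8, S5, S6, S7.
S2 starts before S1 ends → S1 and S2 overlap.
That's a conflict, so the schedule is not conflict-free.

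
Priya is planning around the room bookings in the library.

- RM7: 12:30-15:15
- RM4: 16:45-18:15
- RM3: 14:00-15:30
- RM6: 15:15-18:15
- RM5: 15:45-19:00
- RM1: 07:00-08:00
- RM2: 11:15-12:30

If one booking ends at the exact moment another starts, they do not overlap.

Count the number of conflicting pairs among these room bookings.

5

Check each pair: they overlap iff neither finishes before the other starts.
Sorted by start: RM1, RM2, RM7, RM3, RM6, RM5, RM4.
RM2 starts after RM1 ends, so nothing later overlaps RM1 either.
RM7 starts exactly when RM2 ends (back-to-back, no overlap), so nothing later overlaps RM2 either.
RM3 starts before RM7 ends → RM7 and RM3 overlap.
RM6 starts exactly when RM7 ends (back-to-back, no overlap), so nothing later overlaps RM7 either.
RM6 starts before RM3 ends → RM3 and RM6 overlap.
RM5 starts after RM3 ends, so nothing later overlaps RM3 either.
RM5 starts before RM6 ends → RM6 and RM5 overlap.
RM4 starts before RM6 ends → RM6 and RM4 overlap.
RM4 starts before RM5 ends → RM5 and RM4 overlap.
Overlapping pairs: RM3 & RM6, RM3 & RM7, RM4 & RM5, RM4 & RM6, RM5 & RM6 — 5 in total.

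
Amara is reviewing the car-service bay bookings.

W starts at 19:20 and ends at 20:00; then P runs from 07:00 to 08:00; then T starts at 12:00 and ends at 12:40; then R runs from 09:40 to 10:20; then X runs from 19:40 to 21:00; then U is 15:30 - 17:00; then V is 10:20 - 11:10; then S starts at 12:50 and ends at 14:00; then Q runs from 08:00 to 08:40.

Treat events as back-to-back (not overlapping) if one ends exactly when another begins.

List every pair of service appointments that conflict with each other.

Two intervals overlap when each starts before the other ends.
Sorted by start: P, Q, R, V, T, S, U, W, X.
Q starts exactly when P ends (back-to-back, no overlap), so nothing later overlaps P either.
R starts after Q ends, so nothing later overlaps Q either.
V starts exactly when R ends (back-to-back, no overlap), so nothing later overlaps R either.
T starts after V ends, so nothing later overlaps V either.
S starts after T ends, so nothing later overlaps T either.
U starts after S ends, so nothing later overlaps S either.
W starts after U ends, so nothing later overlaps U either.
X starts before W ends → W and X overlap.

W & X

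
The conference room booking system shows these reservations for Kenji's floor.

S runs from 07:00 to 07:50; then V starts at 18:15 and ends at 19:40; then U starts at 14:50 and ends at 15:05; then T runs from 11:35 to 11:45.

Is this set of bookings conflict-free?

Sorted by start: S, T, U, V.
T starts after S ends, so nothing later overlaps S either.
U starts after T ends, so nothing later overlaps T either.
V starts after U ends.
Every pair is clear; the schedule has no overlaps.

Yes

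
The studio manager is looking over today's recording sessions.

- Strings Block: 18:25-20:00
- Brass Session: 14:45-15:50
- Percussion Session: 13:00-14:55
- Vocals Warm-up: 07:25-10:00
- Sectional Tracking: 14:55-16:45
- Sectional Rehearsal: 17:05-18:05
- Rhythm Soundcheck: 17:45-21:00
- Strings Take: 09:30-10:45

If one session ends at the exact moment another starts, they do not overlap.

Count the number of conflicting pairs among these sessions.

5

Sorted by start: Vocals Warm-up, Strings Take, Percussion Session, Brass Session, Sectional Tracking, Sectional Rehearsal, Rhythm Soundcheck, Strings Block.
Strings Take starts before Vocals Warm-up ends → Vocals Warm-up and Strings Take overlap.
Percussion Session starts after Vocals Warm-up ends, so nothing later overlaps Vocals Warm-up either.
Percussion Session starts after Strings Take ends, so nothing later overlaps Strings Take either.
Brass Session starts before Percussion Session ends → Percussion Session and Brass Session overlap.
Sectional Tracking starts exactly when Percussion Session ends (back-to-back, no overlap), so nothing later overlaps Percussion Session either.
Sectional Tracking starts before Brass Session ends → Brass Session and Sectional Tracking overlap.
Sectional Rehearsal starts after Brass Session ends, so nothing later overlaps Brass Session either.
Sectional Rehearsal starts after Sectional Tracking ends, so nothing later overlaps Sectional Tracking either.
Rhythm Soundcheck starts before Sectional Rehearsal ends → Sectional Rehearsal and Rhythm Soundcheck overlap.
Strings Block starts after Sectional Rehearsal ends.
Strings Block starts before Rhythm Soundcheck ends → Rhythm Soundcheck and Strings Block overlap.
Overlapping pairs: Brass Session & Percussion Session, Brass Session & Sectional Tracking, Rhythm Soundcheck & Sectional Rehearsal, Rhythm Soundcheck & Strings Block, Strings Take & Vocals Warm-up — 5 in total.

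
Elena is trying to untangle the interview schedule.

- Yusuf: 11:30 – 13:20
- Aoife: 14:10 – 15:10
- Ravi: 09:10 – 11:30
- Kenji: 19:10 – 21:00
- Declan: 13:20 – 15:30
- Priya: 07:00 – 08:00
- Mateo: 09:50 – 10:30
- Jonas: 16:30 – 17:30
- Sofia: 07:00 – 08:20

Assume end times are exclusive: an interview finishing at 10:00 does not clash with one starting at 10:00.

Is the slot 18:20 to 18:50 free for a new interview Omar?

Sofia: ends 08:20 at or before Omar starts 18:20 → clear.
Priya: ends 08:00 at or before Omar starts 18:20 → clear.
Ravi: ends 11:30 at or before Omar starts 18:20 → clear.
Mateo: ends 10:30 at or before Omar starts 18:20 → clear.
Yusuf: ends 13:20 at or before Omar starts 18:20 → clear.
Declan: ends 15:30 at or before Omar starts 18:20 → clear.
Aoife: ends 15:10 at or before Omar starts 18:20 → clear.
Jonas: ends 17:30 at or before Omar starts 18:20 → clear.
Kenji: starts 19:10 at or after Omar ends 18:50 → clear.

Yes — the slot is free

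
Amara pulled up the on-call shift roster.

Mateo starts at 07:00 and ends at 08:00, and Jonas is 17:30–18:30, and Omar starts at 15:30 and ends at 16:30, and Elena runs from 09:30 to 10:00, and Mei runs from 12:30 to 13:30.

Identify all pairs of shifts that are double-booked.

none

Sorted by start: Mateo, Elena, Mei, Omar, Jonas.
Elena starts after Mateo ends; Mateo is clear from here.
Mei starts after Elena ends; Elena is clear from here.
Omar starts after Mei ends; Mei is clear from here.
Jonas starts after Omar ends.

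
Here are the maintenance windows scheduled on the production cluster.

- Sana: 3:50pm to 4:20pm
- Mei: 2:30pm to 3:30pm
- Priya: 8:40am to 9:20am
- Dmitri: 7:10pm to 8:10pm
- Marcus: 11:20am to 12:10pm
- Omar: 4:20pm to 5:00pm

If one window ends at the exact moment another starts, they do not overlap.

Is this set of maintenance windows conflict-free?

Yes

Sorted by start: Priya, Marcus, Mei, Sana, Omar, Dmitri.
Marcus starts after Priya ends, so nothing later overlaps Priya either.
Mei starts after Marcus ends, so nothing later overlaps Marcus either.
Sana starts after Mei ends, so nothing later overlaps Mei either.
Omar starts exactly when Sana ends (back-to-back, no overlap), so nothing later overlaps Sana either.
Dmitri starts after Omar ends.
Every pair is clear; the schedule has no overlaps.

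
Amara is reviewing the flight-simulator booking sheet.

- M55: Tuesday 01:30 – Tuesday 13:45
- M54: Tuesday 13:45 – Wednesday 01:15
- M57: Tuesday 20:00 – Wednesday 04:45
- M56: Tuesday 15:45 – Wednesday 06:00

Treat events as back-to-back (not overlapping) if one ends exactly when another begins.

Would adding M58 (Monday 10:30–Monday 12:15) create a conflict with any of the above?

M55: starts Tuesday 01:30 at or after M58 ends Monday 12:15 → clear.
M54: starts Tuesday 13:45 at or after M58 ends Monday 12:15 → clear.
M56: starts Tuesday 15:45 at or after M58 ends Monday 12:15 → clear.
M57: starts Tuesday 20:00 at or after M58 ends Monday 12:15 → clear.

No — it doesn't clash with anything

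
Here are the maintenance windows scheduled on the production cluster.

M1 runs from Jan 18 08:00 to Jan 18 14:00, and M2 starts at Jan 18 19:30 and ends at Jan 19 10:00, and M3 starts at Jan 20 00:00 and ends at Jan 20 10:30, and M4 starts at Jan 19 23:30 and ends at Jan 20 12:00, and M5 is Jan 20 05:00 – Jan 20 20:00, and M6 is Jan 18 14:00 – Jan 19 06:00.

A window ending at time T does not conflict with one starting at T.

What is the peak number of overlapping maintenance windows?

Sort all start/end points and keep a running count:
Jan 18 08:00 start M1 → 1
Jan 18 14:00 end M1 → 0
Jan 18 14:00 start M6 → 1
Jan 18 19:30 start M2 → 2
Jan 19 06:00 end M6 → 1
Jan 19 10:00 end M2 → 0
Jan 19 23:30 start M4 → 1
Jan 20 00:00 start M3 → 2
Jan 20 05:00 start M5 → 3
Jan 20 10:30 end M3 → 2
Jan 20 12:00 end M4 → 1
Jan 20 20:00 end M5 → 0
Peak is 3, at Jan 20 05:00 (M3, M4, M5).

3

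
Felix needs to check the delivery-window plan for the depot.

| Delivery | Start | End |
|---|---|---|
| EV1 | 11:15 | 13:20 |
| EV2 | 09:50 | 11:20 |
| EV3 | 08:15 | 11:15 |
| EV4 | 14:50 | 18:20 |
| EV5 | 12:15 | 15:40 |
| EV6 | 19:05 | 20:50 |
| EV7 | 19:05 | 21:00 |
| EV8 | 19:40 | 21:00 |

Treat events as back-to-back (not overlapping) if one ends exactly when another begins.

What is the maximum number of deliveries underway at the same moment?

3

Sweep the timeline, counting +1 at each start and −1 at each end (ends before starts at a tie):
08:15 start EV3 → 1
09:50 start EV2 → 2
11:15 end EV3 → 1
11:15 start EV1 → 2
11:20 end EV2 → 1
12:15 start EV5 → 2
13:20 end EV1 → 1
14:50 start EV4 → 2
15:40 end EV5 → 1
18:20 end EV4 → 0
19:05 start EV6 → 1
19:05 start EV7 → 2
19:40 start EV8 → 3
20:50 end EV6 → 2
21:00 end EV7 → 1
21:00 end EV8 → 0
Peak is 3, at 19:40 (EV6, EV7, EV8).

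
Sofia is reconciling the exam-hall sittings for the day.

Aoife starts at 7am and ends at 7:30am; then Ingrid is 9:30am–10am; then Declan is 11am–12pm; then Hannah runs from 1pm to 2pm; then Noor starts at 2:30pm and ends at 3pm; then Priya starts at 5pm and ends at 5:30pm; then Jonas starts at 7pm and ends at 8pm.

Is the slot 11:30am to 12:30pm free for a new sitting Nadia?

Aoife: ends 7:30am at or before Nadia starts 11:30am → clear.
Ingrid: ends 10am at or before Nadia starts 11:30am → clear.
Declan: starts 11am before Nadia ends 12:30pm, and ends 12pm after Nadia starts 11:30am → overlap.
Hannah: starts 1pm at or after Nadia ends 12:30pm → clear.
Noor: starts 2:30pm at or after Nadia ends 12:30pm → clear.
Priya: starts 5pm at or after Nadia ends 12:30pm → clear.
Jonas: starts 7pm at or after Nadia ends 12:30pm → clear.
Nadia overlaps Declan.

No — it overlaps Declan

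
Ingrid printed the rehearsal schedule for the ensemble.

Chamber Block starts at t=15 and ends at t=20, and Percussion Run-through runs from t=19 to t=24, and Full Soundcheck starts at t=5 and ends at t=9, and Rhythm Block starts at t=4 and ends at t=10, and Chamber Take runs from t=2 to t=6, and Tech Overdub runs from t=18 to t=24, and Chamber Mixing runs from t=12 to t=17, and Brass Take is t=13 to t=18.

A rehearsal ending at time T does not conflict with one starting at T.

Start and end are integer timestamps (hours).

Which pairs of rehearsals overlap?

Brass Take & Chamber Block, Brass Take & Chamber Mixing, Chamber Block & Chamber Mixing, Chamber Block & Percussion Run-through, Chamber Block & Tech Overdub, Chamber Take & Full Soundcheck, Chamber Take & Rhythm Block, Full Soundcheck & Rhythm Block, Percussion Run-through & Tech Overdub

Sorted by start: Chamber Take, Rhythm Block, Full Soundcheck, Chamber Mixing, Brass Take, Chamber Block, Tech Overdub, Percussion Run-through.
Rhythm Block starts before Chamber Take ends → Chamber Take and Rhythm Block overlap.
Full Soundcheck starts before Chamber Take ends → Chamber Take and Full Soundcheck overlap.
Chamber Mixing starts after Chamber Take ends; Chamber Take is clear from here.
Full Soundcheck starts before Rhythm Block ends → Rhythm Block and Full Soundcheck overlap.
Chamber Mixing starts after Rhythm Block ends; Rhythm Block is clear from here.
Chamber Mixing starts after Full Soundcheck ends; Full Soundcheck is clear from here.
Brass Take starts before Chamber Mixing ends → Chamber Mixing and Brass Take overlap.
Chamber Block starts before Chamber Mixing ends → Chamber Mixing and Chamber Block overlap.
Tech Overdub starts after Chamber Mixing ends; Chamber Mixing is clear from here.
Chamber Block starts before Brass Take ends → Brass Take and Chamber Block overlap.
Tech Overdub starts exactly when Brass Take ends (back-to-back, no overlap); Brass Take is clear from here.
Tech Overdub starts before Chamber Block ends → Chamber Block and Tech Overdub overlap.
Percussion Run-through starts before Chamber Block ends → Chamber Block and Percussion Run-through overlap.
Percussion Run-through starts before Tech Overdub ends → Tech Overdub and Percussion Run-through overlap.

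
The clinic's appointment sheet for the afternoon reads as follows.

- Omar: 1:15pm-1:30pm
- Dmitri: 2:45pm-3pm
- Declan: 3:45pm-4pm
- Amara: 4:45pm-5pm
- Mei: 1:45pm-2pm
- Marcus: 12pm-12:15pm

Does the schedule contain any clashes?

No

Sorted by start: Marcus, Omar, Mei, Dmitri, Declan, Amara.
Omar starts after Marcus ends — done with Marcus.
Mei starts after Omar ends — done with Omar.
Dmitri starts after Mei ends — done with Mei.
Declan starts after Dmitri ends — done with Dmitri.
Amara starts after Declan ends.
Every pair is clear; the schedule has no overlaps.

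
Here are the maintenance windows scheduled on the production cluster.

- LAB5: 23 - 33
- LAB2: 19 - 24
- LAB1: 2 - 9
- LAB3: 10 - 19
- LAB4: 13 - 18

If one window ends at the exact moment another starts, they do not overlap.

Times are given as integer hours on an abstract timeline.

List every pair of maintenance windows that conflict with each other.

LAB2 & LAB5, LAB3 & LAB4

Sorted by start: LAB1, LAB3, LAB4, LAB2, LAB5.
LAB3 starts after LAB1 ends; LAB1 is clear from here.
LAB4 starts before LAB3 ends → LAB3 and LAB4 overlap.
LAB2 starts exactly when LAB3 ends (back-to-back, no overlap); LAB3 is clear from here.
LAB2 starts after LAB4 ends; LAB4 is clear from here.
LAB5 starts before LAB2 ends → LAB2 and LAB5 overlap.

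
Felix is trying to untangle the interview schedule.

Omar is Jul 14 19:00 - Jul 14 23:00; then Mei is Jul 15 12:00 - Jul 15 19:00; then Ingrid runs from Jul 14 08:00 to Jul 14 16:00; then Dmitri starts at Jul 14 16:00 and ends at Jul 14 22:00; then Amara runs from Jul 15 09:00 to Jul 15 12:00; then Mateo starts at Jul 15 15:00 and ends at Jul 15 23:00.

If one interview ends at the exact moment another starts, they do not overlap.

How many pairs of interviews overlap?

Sorted by start: Ingrid, Dmitri, Omar, Amara, Mei, Mateo.
Dmitri starts exactly when Ingrid ends (back-to-back, no overlap) — done with Ingrid.
Omar starts before Dmitri ends → Dmitri and Omar overlap.
Amara starts after Dmitri ends — done with Dmitri.
Amara starts after Omar ends — done with Omar.
Mei starts exactly when Amara ends (back-to-back, no overlap) — done with Amara.
Mateo starts before Mei ends → Mei and Mateo overlap.
Overlapping pairs: Dmitri & Omar, Mateo & Mei — 2 in total.

2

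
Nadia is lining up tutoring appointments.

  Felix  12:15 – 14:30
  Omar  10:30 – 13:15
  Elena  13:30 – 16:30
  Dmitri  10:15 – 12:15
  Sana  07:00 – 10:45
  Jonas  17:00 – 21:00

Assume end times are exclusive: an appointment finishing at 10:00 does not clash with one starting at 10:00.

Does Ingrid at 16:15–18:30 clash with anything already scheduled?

Sana: ends 10:45 at or before Ingrid starts 16:15 → clear.
Dmitri: ends 12:15 at or before Ingrid starts 16:15 → clear.
Omar: ends 13:15 at or before Ingrid starts 16:15 → clear.
Felix: ends 14:30 at or before Ingrid starts 16:15 → clear.
Elena: starts 13:30 before Ingrid ends 18:30, and ends 16:30 after Ingrid starts 16:15 → overlap.
Jonas: starts 17:00 before Ingrid ends 18:30, and ends 21:00 after Ingrid starts 16:15 → overlap.
Ingrid overlaps Elena, Jonas.

Yes — it overlaps Elena, Jonas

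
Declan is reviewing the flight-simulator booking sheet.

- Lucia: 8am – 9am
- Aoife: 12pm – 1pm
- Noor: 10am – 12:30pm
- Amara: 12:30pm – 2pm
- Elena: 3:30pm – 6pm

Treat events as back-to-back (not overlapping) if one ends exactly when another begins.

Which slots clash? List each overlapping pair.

Amara & Aoife, Aoife & Noor

Two intervals overlap when each starts before the other ends.
Sorted by start: Lucia, Noor, Aoife, Amara, Elena.
Noor starts after Lucia ends; Lucia is clear from here.
Aoife starts before Noor ends → Noor and Aoife overlap.
Amara starts exactly when Noor ends (back-to-back, no overlap); Noor is clear from here.
Amara starts before Aoife ends → Aoife and Amara overlap.
Elena starts after Aoife ends.
Elena starts after Amara ends.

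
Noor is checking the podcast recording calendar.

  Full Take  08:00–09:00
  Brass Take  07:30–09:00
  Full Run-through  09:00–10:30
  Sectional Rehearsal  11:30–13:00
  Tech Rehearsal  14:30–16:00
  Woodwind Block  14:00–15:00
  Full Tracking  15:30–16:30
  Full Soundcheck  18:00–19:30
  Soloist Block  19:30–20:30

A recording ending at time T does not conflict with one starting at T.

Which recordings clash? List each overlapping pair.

Check each pair: they overlap iff neither finishes before the other starts.
Sorted by start: Brass Take, Full Take, Full Run-through, Sectional Rehearsal, Woodwind Block, Tech Rehearsal, Full Tracking, Full Soundcheck, Soloist Block.
Full Take starts before Brass Take ends → Brass Take and Full Take overlap.
Full Run-through starts exactly when Brass Take ends (back-to-back, no overlap); Brass Take is clear from here.
Full Run-through starts exactly when Full Take ends (back-to-back, no overlap); Full Take is clear from here.
Sectional Rehearsal starts after Full Run-through ends; Full Run-through is clear from here.
Woodwind Block starts after Sectional Rehearsal ends; Sectional Rehearsal is clear from here.
Tech Rehearsal starts before Woodwind Block ends → Woodwind Block and Tech Rehearsal overlap.
Full Tracking starts after Woodwind Block ends; Woodwind Block is clear from here.
Full Tracking starts before Tech Rehearsal ends → Tech Rehearsal and Full Tracking overlap.
Full Soundcheck starts after Tech Rehearsal ends; Tech Rehearsal is clear from here.
Full Soundcheck starts after Full Tracking ends; Full Tracking is clear from here.
Soloist Block starts exactly when Full Soundcheck ends (back-to-back, no overlap).

Brass Take & Full Take, Full Tracking & Tech Rehearsal, Tech Rehearsal & Woodwind Block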